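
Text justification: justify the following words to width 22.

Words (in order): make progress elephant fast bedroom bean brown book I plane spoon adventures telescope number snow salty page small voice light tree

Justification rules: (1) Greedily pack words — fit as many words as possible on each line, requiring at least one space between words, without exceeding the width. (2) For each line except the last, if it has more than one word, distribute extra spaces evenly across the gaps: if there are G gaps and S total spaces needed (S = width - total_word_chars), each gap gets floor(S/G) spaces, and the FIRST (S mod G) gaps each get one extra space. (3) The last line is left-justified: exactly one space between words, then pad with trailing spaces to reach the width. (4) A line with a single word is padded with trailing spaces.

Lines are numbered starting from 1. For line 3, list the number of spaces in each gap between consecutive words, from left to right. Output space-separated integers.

Line 1: ['make', 'progress', 'elephant'] (min_width=22, slack=0)
Line 2: ['fast', 'bedroom', 'bean'] (min_width=17, slack=5)
Line 3: ['brown', 'book', 'I', 'plane'] (min_width=18, slack=4)
Line 4: ['spoon', 'adventures'] (min_width=16, slack=6)
Line 5: ['telescope', 'number', 'snow'] (min_width=21, slack=1)
Line 6: ['salty', 'page', 'small', 'voice'] (min_width=22, slack=0)
Line 7: ['light', 'tree'] (min_width=10, slack=12)

Answer: 3 2 2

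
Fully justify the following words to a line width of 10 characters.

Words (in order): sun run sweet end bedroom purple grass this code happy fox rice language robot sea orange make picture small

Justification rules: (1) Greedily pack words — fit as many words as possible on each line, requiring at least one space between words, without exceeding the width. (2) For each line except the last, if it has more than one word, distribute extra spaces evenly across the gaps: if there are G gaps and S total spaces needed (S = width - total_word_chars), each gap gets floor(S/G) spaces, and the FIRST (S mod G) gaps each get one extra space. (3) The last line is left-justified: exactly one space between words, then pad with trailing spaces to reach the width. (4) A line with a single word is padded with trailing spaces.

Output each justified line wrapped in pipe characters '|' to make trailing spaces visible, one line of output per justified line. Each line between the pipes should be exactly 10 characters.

Answer: |sun    run|
|sweet  end|
|bedroom   |
|purple    |
|grass this|
|code happy|
|fox   rice|
|language  |
|robot  sea|
|orange    |
|make      |
|picture   |
|small     |

Derivation:
Line 1: ['sun', 'run'] (min_width=7, slack=3)
Line 2: ['sweet', 'end'] (min_width=9, slack=1)
Line 3: ['bedroom'] (min_width=7, slack=3)
Line 4: ['purple'] (min_width=6, slack=4)
Line 5: ['grass', 'this'] (min_width=10, slack=0)
Line 6: ['code', 'happy'] (min_width=10, slack=0)
Line 7: ['fox', 'rice'] (min_width=8, slack=2)
Line 8: ['language'] (min_width=8, slack=2)
Line 9: ['robot', 'sea'] (min_width=9, slack=1)
Line 10: ['orange'] (min_width=6, slack=4)
Line 11: ['make'] (min_width=4, slack=6)
Line 12: ['picture'] (min_width=7, slack=3)
Line 13: ['small'] (min_width=5, slack=5)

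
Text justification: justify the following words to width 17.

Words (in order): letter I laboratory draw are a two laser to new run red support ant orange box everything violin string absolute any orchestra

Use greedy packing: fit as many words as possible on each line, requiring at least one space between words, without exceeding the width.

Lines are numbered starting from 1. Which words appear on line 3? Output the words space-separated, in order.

Answer: are a two laser

Derivation:
Line 1: ['letter', 'I'] (min_width=8, slack=9)
Line 2: ['laboratory', 'draw'] (min_width=15, slack=2)
Line 3: ['are', 'a', 'two', 'laser'] (min_width=15, slack=2)
Line 4: ['to', 'new', 'run', 'red'] (min_width=14, slack=3)
Line 5: ['support', 'ant'] (min_width=11, slack=6)
Line 6: ['orange', 'box'] (min_width=10, slack=7)
Line 7: ['everything', 'violin'] (min_width=17, slack=0)
Line 8: ['string', 'absolute'] (min_width=15, slack=2)
Line 9: ['any', 'orchestra'] (min_width=13, slack=4)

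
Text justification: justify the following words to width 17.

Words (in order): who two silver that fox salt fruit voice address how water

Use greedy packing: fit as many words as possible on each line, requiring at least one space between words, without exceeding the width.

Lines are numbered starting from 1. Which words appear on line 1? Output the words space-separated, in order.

Answer: who two silver

Derivation:
Line 1: ['who', 'two', 'silver'] (min_width=14, slack=3)
Line 2: ['that', 'fox', 'salt'] (min_width=13, slack=4)
Line 3: ['fruit', 'voice'] (min_width=11, slack=6)
Line 4: ['address', 'how', 'water'] (min_width=17, slack=0)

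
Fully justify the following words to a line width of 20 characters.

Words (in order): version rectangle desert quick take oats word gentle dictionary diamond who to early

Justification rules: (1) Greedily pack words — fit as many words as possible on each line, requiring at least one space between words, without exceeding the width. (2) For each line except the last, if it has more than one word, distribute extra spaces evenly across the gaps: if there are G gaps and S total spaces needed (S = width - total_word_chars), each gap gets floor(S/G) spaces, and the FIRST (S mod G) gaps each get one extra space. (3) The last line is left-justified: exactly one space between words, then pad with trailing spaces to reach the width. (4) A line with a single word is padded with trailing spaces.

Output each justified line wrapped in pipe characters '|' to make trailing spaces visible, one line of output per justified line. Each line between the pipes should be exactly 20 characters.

Line 1: ['version', 'rectangle'] (min_width=17, slack=3)
Line 2: ['desert', 'quick', 'take'] (min_width=17, slack=3)
Line 3: ['oats', 'word', 'gentle'] (min_width=16, slack=4)
Line 4: ['dictionary', 'diamond'] (min_width=18, slack=2)
Line 5: ['who', 'to', 'early'] (min_width=12, slack=8)

Answer: |version    rectangle|
|desert   quick  take|
|oats   word   gentle|
|dictionary   diamond|
|who to early        |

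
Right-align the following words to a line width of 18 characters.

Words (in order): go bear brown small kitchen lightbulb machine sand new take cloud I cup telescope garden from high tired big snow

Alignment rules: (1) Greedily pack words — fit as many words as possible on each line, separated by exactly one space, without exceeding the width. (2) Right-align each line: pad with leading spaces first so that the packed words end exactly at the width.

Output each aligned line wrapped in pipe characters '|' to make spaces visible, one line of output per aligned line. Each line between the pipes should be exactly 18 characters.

Line 1: ['go', 'bear', 'brown'] (min_width=13, slack=5)
Line 2: ['small', 'kitchen'] (min_width=13, slack=5)
Line 3: ['lightbulb', 'machine'] (min_width=17, slack=1)
Line 4: ['sand', 'new', 'take'] (min_width=13, slack=5)
Line 5: ['cloud', 'I', 'cup'] (min_width=11, slack=7)
Line 6: ['telescope', 'garden'] (min_width=16, slack=2)
Line 7: ['from', 'high', 'tired'] (min_width=15, slack=3)
Line 8: ['big', 'snow'] (min_width=8, slack=10)

Answer: |     go bear brown|
|     small kitchen|
| lightbulb machine|
|     sand new take|
|       cloud I cup|
|  telescope garden|
|   from high tired|
|          big snow|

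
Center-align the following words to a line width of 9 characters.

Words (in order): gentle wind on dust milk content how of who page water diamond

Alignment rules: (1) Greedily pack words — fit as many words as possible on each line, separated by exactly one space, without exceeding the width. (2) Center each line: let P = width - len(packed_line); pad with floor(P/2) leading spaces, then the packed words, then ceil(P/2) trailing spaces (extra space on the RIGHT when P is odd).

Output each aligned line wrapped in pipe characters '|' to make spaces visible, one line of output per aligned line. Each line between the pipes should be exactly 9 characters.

Answer: | gentle  |
| wind on |
|dust milk|
| content |
| how of  |
|who page |
|  water  |
| diamond |

Derivation:
Line 1: ['gentle'] (min_width=6, slack=3)
Line 2: ['wind', 'on'] (min_width=7, slack=2)
Line 3: ['dust', 'milk'] (min_width=9, slack=0)
Line 4: ['content'] (min_width=7, slack=2)
Line 5: ['how', 'of'] (min_width=6, slack=3)
Line 6: ['who', 'page'] (min_width=8, slack=1)
Line 7: ['water'] (min_width=5, slack=4)
Line 8: ['diamond'] (min_width=7, slack=2)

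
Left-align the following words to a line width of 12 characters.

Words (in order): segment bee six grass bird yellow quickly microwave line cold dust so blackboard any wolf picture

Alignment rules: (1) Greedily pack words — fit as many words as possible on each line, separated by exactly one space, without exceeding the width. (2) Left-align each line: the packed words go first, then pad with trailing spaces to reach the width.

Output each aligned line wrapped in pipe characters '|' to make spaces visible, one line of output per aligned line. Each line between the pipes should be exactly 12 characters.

Answer: |segment bee |
|six grass   |
|bird yellow |
|quickly     |
|microwave   |
|line cold   |
|dust so     |
|blackboard  |
|any wolf    |
|picture     |

Derivation:
Line 1: ['segment', 'bee'] (min_width=11, slack=1)
Line 2: ['six', 'grass'] (min_width=9, slack=3)
Line 3: ['bird', 'yellow'] (min_width=11, slack=1)
Line 4: ['quickly'] (min_width=7, slack=5)
Line 5: ['microwave'] (min_width=9, slack=3)
Line 6: ['line', 'cold'] (min_width=9, slack=3)
Line 7: ['dust', 'so'] (min_width=7, slack=5)
Line 8: ['blackboard'] (min_width=10, slack=2)
Line 9: ['any', 'wolf'] (min_width=8, slack=4)
Line 10: ['picture'] (min_width=7, slack=5)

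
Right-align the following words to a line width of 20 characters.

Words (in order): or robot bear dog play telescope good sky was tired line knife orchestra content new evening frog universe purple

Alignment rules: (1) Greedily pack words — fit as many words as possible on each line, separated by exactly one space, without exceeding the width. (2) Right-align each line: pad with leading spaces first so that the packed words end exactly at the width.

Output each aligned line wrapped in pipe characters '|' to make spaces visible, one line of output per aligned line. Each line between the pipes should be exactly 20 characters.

Line 1: ['or', 'robot', 'bear', 'dog'] (min_width=17, slack=3)
Line 2: ['play', 'telescope', 'good'] (min_width=19, slack=1)
Line 3: ['sky', 'was', 'tired', 'line'] (min_width=18, slack=2)
Line 4: ['knife', 'orchestra'] (min_width=15, slack=5)
Line 5: ['content', 'new', 'evening'] (min_width=19, slack=1)
Line 6: ['frog', 'universe', 'purple'] (min_width=20, slack=0)

Answer: |   or robot bear dog|
| play telescope good|
|  sky was tired line|
|     knife orchestra|
| content new evening|
|frog universe purple|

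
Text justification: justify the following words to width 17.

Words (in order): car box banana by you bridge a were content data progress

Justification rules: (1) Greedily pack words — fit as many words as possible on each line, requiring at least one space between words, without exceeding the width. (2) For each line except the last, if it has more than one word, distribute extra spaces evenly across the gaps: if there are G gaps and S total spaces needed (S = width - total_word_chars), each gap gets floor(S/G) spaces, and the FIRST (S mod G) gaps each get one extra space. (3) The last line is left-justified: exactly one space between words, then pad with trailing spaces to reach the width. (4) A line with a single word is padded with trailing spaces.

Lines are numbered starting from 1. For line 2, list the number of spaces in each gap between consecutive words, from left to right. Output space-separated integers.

Line 1: ['car', 'box', 'banana', 'by'] (min_width=17, slack=0)
Line 2: ['you', 'bridge', 'a', 'were'] (min_width=17, slack=0)
Line 3: ['content', 'data'] (min_width=12, slack=5)
Line 4: ['progress'] (min_width=8, slack=9)

Answer: 1 1 1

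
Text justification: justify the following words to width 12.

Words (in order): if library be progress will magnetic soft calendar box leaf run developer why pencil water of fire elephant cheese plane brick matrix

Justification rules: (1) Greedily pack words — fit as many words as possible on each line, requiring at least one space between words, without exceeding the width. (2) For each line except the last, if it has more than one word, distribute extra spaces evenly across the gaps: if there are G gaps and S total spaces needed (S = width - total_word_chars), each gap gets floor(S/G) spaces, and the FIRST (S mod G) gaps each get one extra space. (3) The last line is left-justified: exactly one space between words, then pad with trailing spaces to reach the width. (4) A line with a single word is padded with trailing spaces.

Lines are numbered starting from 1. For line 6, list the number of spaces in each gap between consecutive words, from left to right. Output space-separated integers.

Answer: 1

Derivation:
Line 1: ['if', 'library'] (min_width=10, slack=2)
Line 2: ['be', 'progress'] (min_width=11, slack=1)
Line 3: ['will'] (min_width=4, slack=8)
Line 4: ['magnetic'] (min_width=8, slack=4)
Line 5: ['soft'] (min_width=4, slack=8)
Line 6: ['calendar', 'box'] (min_width=12, slack=0)
Line 7: ['leaf', 'run'] (min_width=8, slack=4)
Line 8: ['developer'] (min_width=9, slack=3)
Line 9: ['why', 'pencil'] (min_width=10, slack=2)
Line 10: ['water', 'of'] (min_width=8, slack=4)
Line 11: ['fire'] (min_width=4, slack=8)
Line 12: ['elephant'] (min_width=8, slack=4)
Line 13: ['cheese', 'plane'] (min_width=12, slack=0)
Line 14: ['brick', 'matrix'] (min_width=12, slack=0)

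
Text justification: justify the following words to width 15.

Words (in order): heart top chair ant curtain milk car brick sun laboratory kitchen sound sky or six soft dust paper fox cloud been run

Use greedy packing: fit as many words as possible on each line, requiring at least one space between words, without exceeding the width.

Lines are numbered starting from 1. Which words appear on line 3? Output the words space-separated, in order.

Answer: milk car brick

Derivation:
Line 1: ['heart', 'top', 'chair'] (min_width=15, slack=0)
Line 2: ['ant', 'curtain'] (min_width=11, slack=4)
Line 3: ['milk', 'car', 'brick'] (min_width=14, slack=1)
Line 4: ['sun', 'laboratory'] (min_width=14, slack=1)
Line 5: ['kitchen', 'sound'] (min_width=13, slack=2)
Line 6: ['sky', 'or', 'six', 'soft'] (min_width=15, slack=0)
Line 7: ['dust', 'paper', 'fox'] (min_width=14, slack=1)
Line 8: ['cloud', 'been', 'run'] (min_width=14, slack=1)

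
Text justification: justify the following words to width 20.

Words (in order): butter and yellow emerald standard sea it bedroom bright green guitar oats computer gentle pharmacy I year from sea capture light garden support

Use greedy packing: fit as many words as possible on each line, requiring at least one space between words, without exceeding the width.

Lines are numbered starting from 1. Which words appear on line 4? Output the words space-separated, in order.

Line 1: ['butter', 'and', 'yellow'] (min_width=17, slack=3)
Line 2: ['emerald', 'standard', 'sea'] (min_width=20, slack=0)
Line 3: ['it', 'bedroom', 'bright'] (min_width=17, slack=3)
Line 4: ['green', 'guitar', 'oats'] (min_width=17, slack=3)
Line 5: ['computer', 'gentle'] (min_width=15, slack=5)
Line 6: ['pharmacy', 'I', 'year', 'from'] (min_width=20, slack=0)
Line 7: ['sea', 'capture', 'light'] (min_width=17, slack=3)
Line 8: ['garden', 'support'] (min_width=14, slack=6)

Answer: green guitar oats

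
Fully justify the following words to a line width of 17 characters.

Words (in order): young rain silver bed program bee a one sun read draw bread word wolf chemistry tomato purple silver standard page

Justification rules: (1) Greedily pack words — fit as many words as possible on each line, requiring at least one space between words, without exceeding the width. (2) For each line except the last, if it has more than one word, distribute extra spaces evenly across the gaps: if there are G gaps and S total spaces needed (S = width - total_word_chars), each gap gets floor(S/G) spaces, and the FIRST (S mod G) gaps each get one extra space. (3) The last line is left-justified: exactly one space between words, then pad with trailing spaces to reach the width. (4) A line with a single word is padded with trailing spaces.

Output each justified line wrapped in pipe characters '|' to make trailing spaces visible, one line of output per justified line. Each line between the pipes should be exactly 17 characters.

Answer: |young rain silver|
|bed program bee a|
|one sun read draw|
|bread  word  wolf|
|chemistry  tomato|
|purple     silver|
|standard page    |

Derivation:
Line 1: ['young', 'rain', 'silver'] (min_width=17, slack=0)
Line 2: ['bed', 'program', 'bee', 'a'] (min_width=17, slack=0)
Line 3: ['one', 'sun', 'read', 'draw'] (min_width=17, slack=0)
Line 4: ['bread', 'word', 'wolf'] (min_width=15, slack=2)
Line 5: ['chemistry', 'tomato'] (min_width=16, slack=1)
Line 6: ['purple', 'silver'] (min_width=13, slack=4)
Line 7: ['standard', 'page'] (min_width=13, slack=4)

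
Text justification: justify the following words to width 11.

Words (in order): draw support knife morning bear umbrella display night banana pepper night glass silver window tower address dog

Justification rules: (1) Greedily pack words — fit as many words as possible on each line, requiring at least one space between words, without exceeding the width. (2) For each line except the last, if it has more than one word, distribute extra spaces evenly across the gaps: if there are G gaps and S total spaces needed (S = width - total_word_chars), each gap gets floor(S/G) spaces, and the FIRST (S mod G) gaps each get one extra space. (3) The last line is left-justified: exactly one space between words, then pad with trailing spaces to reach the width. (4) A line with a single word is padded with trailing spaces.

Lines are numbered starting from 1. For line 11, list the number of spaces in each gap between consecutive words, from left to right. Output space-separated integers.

Line 1: ['draw'] (min_width=4, slack=7)
Line 2: ['support'] (min_width=7, slack=4)
Line 3: ['knife'] (min_width=5, slack=6)
Line 4: ['morning'] (min_width=7, slack=4)
Line 5: ['bear'] (min_width=4, slack=7)
Line 6: ['umbrella'] (min_width=8, slack=3)
Line 7: ['display'] (min_width=7, slack=4)
Line 8: ['night'] (min_width=5, slack=6)
Line 9: ['banana'] (min_width=6, slack=5)
Line 10: ['pepper'] (min_width=6, slack=5)
Line 11: ['night', 'glass'] (min_width=11, slack=0)
Line 12: ['silver'] (min_width=6, slack=5)
Line 13: ['window'] (min_width=6, slack=5)
Line 14: ['tower'] (min_width=5, slack=6)
Line 15: ['address', 'dog'] (min_width=11, slack=0)

Answer: 1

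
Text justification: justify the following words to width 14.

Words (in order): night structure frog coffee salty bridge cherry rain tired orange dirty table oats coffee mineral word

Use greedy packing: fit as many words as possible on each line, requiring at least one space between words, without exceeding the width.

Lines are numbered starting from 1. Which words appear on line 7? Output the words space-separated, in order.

Line 1: ['night'] (min_width=5, slack=9)
Line 2: ['structure', 'frog'] (min_width=14, slack=0)
Line 3: ['coffee', 'salty'] (min_width=12, slack=2)
Line 4: ['bridge', 'cherry'] (min_width=13, slack=1)
Line 5: ['rain', 'tired'] (min_width=10, slack=4)
Line 6: ['orange', 'dirty'] (min_width=12, slack=2)
Line 7: ['table', 'oats'] (min_width=10, slack=4)
Line 8: ['coffee', 'mineral'] (min_width=14, slack=0)
Line 9: ['word'] (min_width=4, slack=10)

Answer: table oats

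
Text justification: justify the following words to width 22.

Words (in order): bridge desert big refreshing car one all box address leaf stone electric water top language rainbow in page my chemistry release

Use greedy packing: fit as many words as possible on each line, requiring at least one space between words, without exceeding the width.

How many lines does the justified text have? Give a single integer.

Answer: 7

Derivation:
Line 1: ['bridge', 'desert', 'big'] (min_width=17, slack=5)
Line 2: ['refreshing', 'car', 'one', 'all'] (min_width=22, slack=0)
Line 3: ['box', 'address', 'leaf', 'stone'] (min_width=22, slack=0)
Line 4: ['electric', 'water', 'top'] (min_width=18, slack=4)
Line 5: ['language', 'rainbow', 'in'] (min_width=19, slack=3)
Line 6: ['page', 'my', 'chemistry'] (min_width=17, slack=5)
Line 7: ['release'] (min_width=7, slack=15)
Total lines: 7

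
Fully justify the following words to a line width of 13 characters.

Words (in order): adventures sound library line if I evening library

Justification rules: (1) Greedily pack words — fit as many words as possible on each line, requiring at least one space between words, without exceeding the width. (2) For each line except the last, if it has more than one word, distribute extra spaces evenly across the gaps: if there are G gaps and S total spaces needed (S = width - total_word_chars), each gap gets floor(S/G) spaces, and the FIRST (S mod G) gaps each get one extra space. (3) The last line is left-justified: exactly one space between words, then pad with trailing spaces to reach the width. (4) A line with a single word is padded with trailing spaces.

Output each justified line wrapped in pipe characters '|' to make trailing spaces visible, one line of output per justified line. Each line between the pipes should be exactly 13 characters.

Line 1: ['adventures'] (min_width=10, slack=3)
Line 2: ['sound', 'library'] (min_width=13, slack=0)
Line 3: ['line', 'if', 'I'] (min_width=9, slack=4)
Line 4: ['evening'] (min_width=7, slack=6)
Line 5: ['library'] (min_width=7, slack=6)

Answer: |adventures   |
|sound library|
|line   if   I|
|evening      |
|library      |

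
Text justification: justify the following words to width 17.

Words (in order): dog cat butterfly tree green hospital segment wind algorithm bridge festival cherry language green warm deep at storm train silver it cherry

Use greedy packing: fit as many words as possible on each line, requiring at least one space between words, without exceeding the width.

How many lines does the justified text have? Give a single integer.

Answer: 9

Derivation:
Line 1: ['dog', 'cat', 'butterfly'] (min_width=17, slack=0)
Line 2: ['tree', 'green'] (min_width=10, slack=7)
Line 3: ['hospital', 'segment'] (min_width=16, slack=1)
Line 4: ['wind', 'algorithm'] (min_width=14, slack=3)
Line 5: ['bridge', 'festival'] (min_width=15, slack=2)
Line 6: ['cherry', 'language'] (min_width=15, slack=2)
Line 7: ['green', 'warm', 'deep'] (min_width=15, slack=2)
Line 8: ['at', 'storm', 'train'] (min_width=14, slack=3)
Line 9: ['silver', 'it', 'cherry'] (min_width=16, slack=1)
Total lines: 9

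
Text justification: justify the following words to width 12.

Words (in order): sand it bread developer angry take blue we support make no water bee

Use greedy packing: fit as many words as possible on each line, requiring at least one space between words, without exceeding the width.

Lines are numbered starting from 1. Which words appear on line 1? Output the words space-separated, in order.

Answer: sand it

Derivation:
Line 1: ['sand', 'it'] (min_width=7, slack=5)
Line 2: ['bread'] (min_width=5, slack=7)
Line 3: ['developer'] (min_width=9, slack=3)
Line 4: ['angry', 'take'] (min_width=10, slack=2)
Line 5: ['blue', 'we'] (min_width=7, slack=5)
Line 6: ['support', 'make'] (min_width=12, slack=0)
Line 7: ['no', 'water', 'bee'] (min_width=12, slack=0)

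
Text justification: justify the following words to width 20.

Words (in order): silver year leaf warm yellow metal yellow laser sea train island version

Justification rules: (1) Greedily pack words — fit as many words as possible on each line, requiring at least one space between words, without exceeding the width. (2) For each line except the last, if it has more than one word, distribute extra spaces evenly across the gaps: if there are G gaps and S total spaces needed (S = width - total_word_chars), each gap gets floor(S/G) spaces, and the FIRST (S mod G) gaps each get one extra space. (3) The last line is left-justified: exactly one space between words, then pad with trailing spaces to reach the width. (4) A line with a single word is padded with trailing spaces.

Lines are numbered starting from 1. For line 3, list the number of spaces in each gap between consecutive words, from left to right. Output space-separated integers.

Line 1: ['silver', 'year', 'leaf'] (min_width=16, slack=4)
Line 2: ['warm', 'yellow', 'metal'] (min_width=17, slack=3)
Line 3: ['yellow', 'laser', 'sea'] (min_width=16, slack=4)
Line 4: ['train', 'island', 'version'] (min_width=20, slack=0)

Answer: 3 3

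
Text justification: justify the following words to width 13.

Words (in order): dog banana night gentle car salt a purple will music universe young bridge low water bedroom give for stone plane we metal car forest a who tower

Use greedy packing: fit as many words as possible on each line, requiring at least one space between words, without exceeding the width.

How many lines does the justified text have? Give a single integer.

Line 1: ['dog', 'banana'] (min_width=10, slack=3)
Line 2: ['night', 'gentle'] (min_width=12, slack=1)
Line 3: ['car', 'salt', 'a'] (min_width=10, slack=3)
Line 4: ['purple', 'will'] (min_width=11, slack=2)
Line 5: ['music'] (min_width=5, slack=8)
Line 6: ['universe'] (min_width=8, slack=5)
Line 7: ['young', 'bridge'] (min_width=12, slack=1)
Line 8: ['low', 'water'] (min_width=9, slack=4)
Line 9: ['bedroom', 'give'] (min_width=12, slack=1)
Line 10: ['for', 'stone'] (min_width=9, slack=4)
Line 11: ['plane', 'we'] (min_width=8, slack=5)
Line 12: ['metal', 'car'] (min_width=9, slack=4)
Line 13: ['forest', 'a', 'who'] (min_width=12, slack=1)
Line 14: ['tower'] (min_width=5, slack=8)
Total lines: 14

Answer: 14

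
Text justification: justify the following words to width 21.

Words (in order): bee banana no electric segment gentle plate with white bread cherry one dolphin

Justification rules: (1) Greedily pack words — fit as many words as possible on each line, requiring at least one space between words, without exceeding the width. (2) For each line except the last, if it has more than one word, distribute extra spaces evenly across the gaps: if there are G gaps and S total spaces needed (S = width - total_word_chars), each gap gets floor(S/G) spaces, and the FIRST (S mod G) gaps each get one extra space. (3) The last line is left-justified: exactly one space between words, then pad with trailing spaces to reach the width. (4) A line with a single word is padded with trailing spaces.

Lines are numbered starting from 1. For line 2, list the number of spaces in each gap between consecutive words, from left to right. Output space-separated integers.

Answer: 6

Derivation:
Line 1: ['bee', 'banana', 'no'] (min_width=13, slack=8)
Line 2: ['electric', 'segment'] (min_width=16, slack=5)
Line 3: ['gentle', 'plate', 'with'] (min_width=17, slack=4)
Line 4: ['white', 'bread', 'cherry'] (min_width=18, slack=3)
Line 5: ['one', 'dolphin'] (min_width=11, slack=10)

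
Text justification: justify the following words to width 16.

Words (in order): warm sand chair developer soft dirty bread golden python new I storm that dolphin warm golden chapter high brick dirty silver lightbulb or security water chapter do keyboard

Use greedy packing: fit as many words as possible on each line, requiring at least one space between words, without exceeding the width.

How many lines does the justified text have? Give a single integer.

Answer: 12

Derivation:
Line 1: ['warm', 'sand', 'chair'] (min_width=15, slack=1)
Line 2: ['developer', 'soft'] (min_width=14, slack=2)
Line 3: ['dirty', 'bread'] (min_width=11, slack=5)
Line 4: ['golden', 'python'] (min_width=13, slack=3)
Line 5: ['new', 'I', 'storm', 'that'] (min_width=16, slack=0)
Line 6: ['dolphin', 'warm'] (min_width=12, slack=4)
Line 7: ['golden', 'chapter'] (min_width=14, slack=2)
Line 8: ['high', 'brick', 'dirty'] (min_width=16, slack=0)
Line 9: ['silver', 'lightbulb'] (min_width=16, slack=0)
Line 10: ['or', 'security'] (min_width=11, slack=5)
Line 11: ['water', 'chapter', 'do'] (min_width=16, slack=0)
Line 12: ['keyboard'] (min_width=8, slack=8)
Total lines: 12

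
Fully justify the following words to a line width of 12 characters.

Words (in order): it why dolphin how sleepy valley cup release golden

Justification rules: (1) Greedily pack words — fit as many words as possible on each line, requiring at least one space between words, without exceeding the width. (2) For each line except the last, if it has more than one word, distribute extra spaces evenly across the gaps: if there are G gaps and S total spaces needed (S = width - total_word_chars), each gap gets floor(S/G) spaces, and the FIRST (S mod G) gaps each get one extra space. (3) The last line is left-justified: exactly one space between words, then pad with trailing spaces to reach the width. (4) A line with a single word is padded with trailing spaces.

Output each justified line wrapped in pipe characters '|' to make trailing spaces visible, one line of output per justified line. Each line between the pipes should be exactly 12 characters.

Line 1: ['it', 'why'] (min_width=6, slack=6)
Line 2: ['dolphin', 'how'] (min_width=11, slack=1)
Line 3: ['sleepy'] (min_width=6, slack=6)
Line 4: ['valley', 'cup'] (min_width=10, slack=2)
Line 5: ['release'] (min_width=7, slack=5)
Line 6: ['golden'] (min_width=6, slack=6)

Answer: |it       why|
|dolphin  how|
|sleepy      |
|valley   cup|
|release     |
|golden      |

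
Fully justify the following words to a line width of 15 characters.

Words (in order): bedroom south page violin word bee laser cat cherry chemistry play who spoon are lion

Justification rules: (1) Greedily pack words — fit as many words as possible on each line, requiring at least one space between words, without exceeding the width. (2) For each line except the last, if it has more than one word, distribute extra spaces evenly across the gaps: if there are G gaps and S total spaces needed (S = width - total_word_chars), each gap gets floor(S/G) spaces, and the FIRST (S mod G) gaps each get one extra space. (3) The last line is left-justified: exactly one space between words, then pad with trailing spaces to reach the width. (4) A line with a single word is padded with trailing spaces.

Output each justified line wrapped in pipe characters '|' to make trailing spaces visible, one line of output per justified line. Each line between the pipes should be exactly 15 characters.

Line 1: ['bedroom', 'south'] (min_width=13, slack=2)
Line 2: ['page', 'violin'] (min_width=11, slack=4)
Line 3: ['word', 'bee', 'laser'] (min_width=14, slack=1)
Line 4: ['cat', 'cherry'] (min_width=10, slack=5)
Line 5: ['chemistry', 'play'] (min_width=14, slack=1)
Line 6: ['who', 'spoon', 'are'] (min_width=13, slack=2)
Line 7: ['lion'] (min_width=4, slack=11)

Answer: |bedroom   south|
|page     violin|
|word  bee laser|
|cat      cherry|
|chemistry  play|
|who  spoon  are|
|lion           |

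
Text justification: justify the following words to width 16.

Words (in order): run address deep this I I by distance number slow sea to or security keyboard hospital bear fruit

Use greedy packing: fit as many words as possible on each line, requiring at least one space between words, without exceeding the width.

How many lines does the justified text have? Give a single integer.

Line 1: ['run', 'address', 'deep'] (min_width=16, slack=0)
Line 2: ['this', 'I', 'I', 'by'] (min_width=11, slack=5)
Line 3: ['distance', 'number'] (min_width=15, slack=1)
Line 4: ['slow', 'sea', 'to', 'or'] (min_width=14, slack=2)
Line 5: ['security'] (min_width=8, slack=8)
Line 6: ['keyboard'] (min_width=8, slack=8)
Line 7: ['hospital', 'bear'] (min_width=13, slack=3)
Line 8: ['fruit'] (min_width=5, slack=11)
Total lines: 8

Answer: 8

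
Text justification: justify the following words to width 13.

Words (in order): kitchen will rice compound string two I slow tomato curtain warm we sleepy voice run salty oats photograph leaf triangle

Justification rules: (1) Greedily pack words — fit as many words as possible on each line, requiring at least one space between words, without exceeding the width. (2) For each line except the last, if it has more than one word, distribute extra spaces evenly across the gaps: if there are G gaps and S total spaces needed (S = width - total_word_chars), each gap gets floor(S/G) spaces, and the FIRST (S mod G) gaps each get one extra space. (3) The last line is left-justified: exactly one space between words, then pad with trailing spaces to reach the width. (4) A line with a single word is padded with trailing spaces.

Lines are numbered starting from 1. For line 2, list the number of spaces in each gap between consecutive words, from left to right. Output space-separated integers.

Answer: 1

Derivation:
Line 1: ['kitchen', 'will'] (min_width=12, slack=1)
Line 2: ['rice', 'compound'] (min_width=13, slack=0)
Line 3: ['string', 'two', 'I'] (min_width=12, slack=1)
Line 4: ['slow', 'tomato'] (min_width=11, slack=2)
Line 5: ['curtain', 'warm'] (min_width=12, slack=1)
Line 6: ['we', 'sleepy'] (min_width=9, slack=4)
Line 7: ['voice', 'run'] (min_width=9, slack=4)
Line 8: ['salty', 'oats'] (min_width=10, slack=3)
Line 9: ['photograph'] (min_width=10, slack=3)
Line 10: ['leaf', 'triangle'] (min_width=13, slack=0)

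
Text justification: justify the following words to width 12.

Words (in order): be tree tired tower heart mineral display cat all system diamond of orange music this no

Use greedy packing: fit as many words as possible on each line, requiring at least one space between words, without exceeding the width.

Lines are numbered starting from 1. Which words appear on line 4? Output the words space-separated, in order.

Answer: mineral

Derivation:
Line 1: ['be', 'tree'] (min_width=7, slack=5)
Line 2: ['tired', 'tower'] (min_width=11, slack=1)
Line 3: ['heart'] (min_width=5, slack=7)
Line 4: ['mineral'] (min_width=7, slack=5)
Line 5: ['display', 'cat'] (min_width=11, slack=1)
Line 6: ['all', 'system'] (min_width=10, slack=2)
Line 7: ['diamond', 'of'] (min_width=10, slack=2)
Line 8: ['orange', 'music'] (min_width=12, slack=0)
Line 9: ['this', 'no'] (min_width=7, slack=5)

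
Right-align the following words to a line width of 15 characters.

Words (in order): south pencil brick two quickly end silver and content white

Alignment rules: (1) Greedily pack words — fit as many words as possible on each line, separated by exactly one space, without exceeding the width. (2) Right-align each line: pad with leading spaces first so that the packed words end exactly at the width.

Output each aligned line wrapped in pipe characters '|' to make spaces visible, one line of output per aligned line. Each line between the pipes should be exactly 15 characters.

Line 1: ['south', 'pencil'] (min_width=12, slack=3)
Line 2: ['brick', 'two'] (min_width=9, slack=6)
Line 3: ['quickly', 'end'] (min_width=11, slack=4)
Line 4: ['silver', 'and'] (min_width=10, slack=5)
Line 5: ['content', 'white'] (min_width=13, slack=2)

Answer: |   south pencil|
|      brick two|
|    quickly end|
|     silver and|
|  content white|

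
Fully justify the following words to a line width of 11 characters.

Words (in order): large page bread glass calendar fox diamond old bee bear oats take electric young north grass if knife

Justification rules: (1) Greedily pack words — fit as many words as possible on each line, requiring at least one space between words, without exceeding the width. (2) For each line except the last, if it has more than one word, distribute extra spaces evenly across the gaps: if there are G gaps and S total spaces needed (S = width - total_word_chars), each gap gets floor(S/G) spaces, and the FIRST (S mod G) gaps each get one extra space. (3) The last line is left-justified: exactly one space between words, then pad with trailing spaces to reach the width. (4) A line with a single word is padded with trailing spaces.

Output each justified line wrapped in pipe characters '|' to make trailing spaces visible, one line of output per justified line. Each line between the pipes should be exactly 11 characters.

Answer: |large  page|
|bread glass|
|calendar   |
|fox diamond|
|old     bee|
|bear   oats|
|take       |
|electric   |
|young north|
|grass    if|
|knife      |

Derivation:
Line 1: ['large', 'page'] (min_width=10, slack=1)
Line 2: ['bread', 'glass'] (min_width=11, slack=0)
Line 3: ['calendar'] (min_width=8, slack=3)
Line 4: ['fox', 'diamond'] (min_width=11, slack=0)
Line 5: ['old', 'bee'] (min_width=7, slack=4)
Line 6: ['bear', 'oats'] (min_width=9, slack=2)
Line 7: ['take'] (min_width=4, slack=7)
Line 8: ['electric'] (min_width=8, slack=3)
Line 9: ['young', 'north'] (min_width=11, slack=0)
Line 10: ['grass', 'if'] (min_width=8, slack=3)
Line 11: ['knife'] (min_width=5, slack=6)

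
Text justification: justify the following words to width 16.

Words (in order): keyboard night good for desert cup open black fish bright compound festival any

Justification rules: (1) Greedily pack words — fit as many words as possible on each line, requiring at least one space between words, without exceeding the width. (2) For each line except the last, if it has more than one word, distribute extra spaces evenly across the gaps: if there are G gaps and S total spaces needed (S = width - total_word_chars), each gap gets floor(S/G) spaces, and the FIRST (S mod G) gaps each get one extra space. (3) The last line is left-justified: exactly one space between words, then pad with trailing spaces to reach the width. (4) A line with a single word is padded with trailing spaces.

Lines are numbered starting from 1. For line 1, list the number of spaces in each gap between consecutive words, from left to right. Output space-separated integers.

Answer: 3

Derivation:
Line 1: ['keyboard', 'night'] (min_width=14, slack=2)
Line 2: ['good', 'for', 'desert'] (min_width=15, slack=1)
Line 3: ['cup', 'open', 'black'] (min_width=14, slack=2)
Line 4: ['fish', 'bright'] (min_width=11, slack=5)
Line 5: ['compound'] (min_width=8, slack=8)
Line 6: ['festival', 'any'] (min_width=12, slack=4)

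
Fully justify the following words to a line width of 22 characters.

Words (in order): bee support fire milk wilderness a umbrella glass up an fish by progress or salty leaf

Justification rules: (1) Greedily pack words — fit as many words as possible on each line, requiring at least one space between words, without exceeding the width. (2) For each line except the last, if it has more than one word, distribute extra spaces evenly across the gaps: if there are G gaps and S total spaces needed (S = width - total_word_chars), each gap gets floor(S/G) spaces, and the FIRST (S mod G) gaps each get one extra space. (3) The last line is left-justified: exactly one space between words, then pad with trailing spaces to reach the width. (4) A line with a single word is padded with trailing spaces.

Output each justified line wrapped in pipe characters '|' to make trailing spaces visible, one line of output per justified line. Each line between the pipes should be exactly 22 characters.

Line 1: ['bee', 'support', 'fire', 'milk'] (min_width=21, slack=1)
Line 2: ['wilderness', 'a', 'umbrella'] (min_width=21, slack=1)
Line 3: ['glass', 'up', 'an', 'fish', 'by'] (min_width=19, slack=3)
Line 4: ['progress', 'or', 'salty', 'leaf'] (min_width=22, slack=0)

Answer: |bee  support fire milk|
|wilderness  a umbrella|
|glass  up  an  fish by|
|progress or salty leaf|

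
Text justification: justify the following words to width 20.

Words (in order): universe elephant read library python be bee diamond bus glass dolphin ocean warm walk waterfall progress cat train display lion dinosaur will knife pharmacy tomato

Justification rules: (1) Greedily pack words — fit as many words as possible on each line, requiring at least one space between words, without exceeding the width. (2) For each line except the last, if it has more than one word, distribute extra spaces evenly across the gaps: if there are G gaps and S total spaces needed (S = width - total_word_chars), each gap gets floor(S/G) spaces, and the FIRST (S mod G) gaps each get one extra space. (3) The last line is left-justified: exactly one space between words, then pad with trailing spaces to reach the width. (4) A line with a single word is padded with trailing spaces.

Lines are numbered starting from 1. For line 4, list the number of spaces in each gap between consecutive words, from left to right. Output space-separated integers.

Line 1: ['universe', 'elephant'] (min_width=17, slack=3)
Line 2: ['read', 'library', 'python'] (min_width=19, slack=1)
Line 3: ['be', 'bee', 'diamond', 'bus'] (min_width=18, slack=2)
Line 4: ['glass', 'dolphin', 'ocean'] (min_width=19, slack=1)
Line 5: ['warm', 'walk', 'waterfall'] (min_width=19, slack=1)
Line 6: ['progress', 'cat', 'train'] (min_width=18, slack=2)
Line 7: ['display', 'lion'] (min_width=12, slack=8)
Line 8: ['dinosaur', 'will', 'knife'] (min_width=19, slack=1)
Line 9: ['pharmacy', 'tomato'] (min_width=15, slack=5)

Answer: 2 1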